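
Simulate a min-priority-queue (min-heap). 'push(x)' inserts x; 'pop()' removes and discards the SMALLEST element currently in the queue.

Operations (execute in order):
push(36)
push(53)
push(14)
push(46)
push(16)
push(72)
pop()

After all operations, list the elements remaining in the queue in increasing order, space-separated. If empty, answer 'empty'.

push(36): heap contents = [36]
push(53): heap contents = [36, 53]
push(14): heap contents = [14, 36, 53]
push(46): heap contents = [14, 36, 46, 53]
push(16): heap contents = [14, 16, 36, 46, 53]
push(72): heap contents = [14, 16, 36, 46, 53, 72]
pop() → 14: heap contents = [16, 36, 46, 53, 72]

Answer: 16 36 46 53 72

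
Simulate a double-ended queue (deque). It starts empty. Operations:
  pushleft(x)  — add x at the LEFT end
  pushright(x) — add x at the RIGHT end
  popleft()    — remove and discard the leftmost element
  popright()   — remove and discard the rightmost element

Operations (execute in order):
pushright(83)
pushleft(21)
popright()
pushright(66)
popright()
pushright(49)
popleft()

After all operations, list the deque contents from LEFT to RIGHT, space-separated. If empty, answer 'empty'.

pushright(83): [83]
pushleft(21): [21, 83]
popright(): [21]
pushright(66): [21, 66]
popright(): [21]
pushright(49): [21, 49]
popleft(): [49]

Answer: 49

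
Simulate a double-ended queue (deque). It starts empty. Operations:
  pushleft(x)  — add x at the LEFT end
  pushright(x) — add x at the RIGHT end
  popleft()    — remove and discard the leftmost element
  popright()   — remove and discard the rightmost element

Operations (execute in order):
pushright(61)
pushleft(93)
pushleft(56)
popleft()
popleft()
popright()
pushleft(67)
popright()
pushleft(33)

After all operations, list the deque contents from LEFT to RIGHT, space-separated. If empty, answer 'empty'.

pushright(61): [61]
pushleft(93): [93, 61]
pushleft(56): [56, 93, 61]
popleft(): [93, 61]
popleft(): [61]
popright(): []
pushleft(67): [67]
popright(): []
pushleft(33): [33]

Answer: 33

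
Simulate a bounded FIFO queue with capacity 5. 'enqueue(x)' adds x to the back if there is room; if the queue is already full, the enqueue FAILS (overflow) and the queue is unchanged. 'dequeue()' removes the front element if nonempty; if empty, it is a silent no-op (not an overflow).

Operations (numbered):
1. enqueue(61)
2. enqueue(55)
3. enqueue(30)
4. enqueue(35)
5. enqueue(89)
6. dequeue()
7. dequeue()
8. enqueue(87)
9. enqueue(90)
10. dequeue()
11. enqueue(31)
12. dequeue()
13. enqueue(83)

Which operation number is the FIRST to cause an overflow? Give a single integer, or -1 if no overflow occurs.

Answer: -1

Derivation:
1. enqueue(61): size=1
2. enqueue(55): size=2
3. enqueue(30): size=3
4. enqueue(35): size=4
5. enqueue(89): size=5
6. dequeue(): size=4
7. dequeue(): size=3
8. enqueue(87): size=4
9. enqueue(90): size=5
10. dequeue(): size=4
11. enqueue(31): size=5
12. dequeue(): size=4
13. enqueue(83): size=5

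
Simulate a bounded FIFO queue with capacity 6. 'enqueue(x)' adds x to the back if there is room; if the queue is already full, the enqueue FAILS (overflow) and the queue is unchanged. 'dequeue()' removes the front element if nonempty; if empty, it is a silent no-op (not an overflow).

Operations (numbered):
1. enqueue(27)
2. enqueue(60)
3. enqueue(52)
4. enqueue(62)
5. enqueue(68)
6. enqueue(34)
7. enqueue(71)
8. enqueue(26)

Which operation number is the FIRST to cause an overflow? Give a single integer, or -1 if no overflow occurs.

1. enqueue(27): size=1
2. enqueue(60): size=2
3. enqueue(52): size=3
4. enqueue(62): size=4
5. enqueue(68): size=5
6. enqueue(34): size=6
7. enqueue(71): size=6=cap → OVERFLOW (fail)
8. enqueue(26): size=6=cap → OVERFLOW (fail)

Answer: 7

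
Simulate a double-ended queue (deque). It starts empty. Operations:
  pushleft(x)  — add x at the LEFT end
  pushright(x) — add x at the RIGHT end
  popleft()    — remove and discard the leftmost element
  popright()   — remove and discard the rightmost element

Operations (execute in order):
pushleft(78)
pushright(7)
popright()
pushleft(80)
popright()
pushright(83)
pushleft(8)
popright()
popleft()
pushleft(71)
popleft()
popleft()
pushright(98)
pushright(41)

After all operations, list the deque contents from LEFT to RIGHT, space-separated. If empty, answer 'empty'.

pushleft(78): [78]
pushright(7): [78, 7]
popright(): [78]
pushleft(80): [80, 78]
popright(): [80]
pushright(83): [80, 83]
pushleft(8): [8, 80, 83]
popright(): [8, 80]
popleft(): [80]
pushleft(71): [71, 80]
popleft(): [80]
popleft(): []
pushright(98): [98]
pushright(41): [98, 41]

Answer: 98 41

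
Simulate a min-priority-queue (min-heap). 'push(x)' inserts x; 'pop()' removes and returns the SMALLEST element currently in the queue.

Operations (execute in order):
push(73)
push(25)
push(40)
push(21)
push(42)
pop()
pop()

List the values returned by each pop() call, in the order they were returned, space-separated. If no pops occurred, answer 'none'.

Answer: 21 25

Derivation:
push(73): heap contents = [73]
push(25): heap contents = [25, 73]
push(40): heap contents = [25, 40, 73]
push(21): heap contents = [21, 25, 40, 73]
push(42): heap contents = [21, 25, 40, 42, 73]
pop() → 21: heap contents = [25, 40, 42, 73]
pop() → 25: heap contents = [40, 42, 73]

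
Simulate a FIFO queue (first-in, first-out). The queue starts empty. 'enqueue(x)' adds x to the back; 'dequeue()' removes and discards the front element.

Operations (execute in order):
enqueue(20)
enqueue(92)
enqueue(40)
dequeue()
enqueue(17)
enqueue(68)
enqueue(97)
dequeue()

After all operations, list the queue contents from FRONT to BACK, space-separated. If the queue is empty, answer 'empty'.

enqueue(20): [20]
enqueue(92): [20, 92]
enqueue(40): [20, 92, 40]
dequeue(): [92, 40]
enqueue(17): [92, 40, 17]
enqueue(68): [92, 40, 17, 68]
enqueue(97): [92, 40, 17, 68, 97]
dequeue(): [40, 17, 68, 97]

Answer: 40 17 68 97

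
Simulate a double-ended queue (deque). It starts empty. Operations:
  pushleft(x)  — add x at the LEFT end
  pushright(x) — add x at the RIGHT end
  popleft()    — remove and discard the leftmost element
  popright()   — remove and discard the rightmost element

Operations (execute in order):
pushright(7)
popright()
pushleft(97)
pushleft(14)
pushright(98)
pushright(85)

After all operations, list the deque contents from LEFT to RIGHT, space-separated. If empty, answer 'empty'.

pushright(7): [7]
popright(): []
pushleft(97): [97]
pushleft(14): [14, 97]
pushright(98): [14, 97, 98]
pushright(85): [14, 97, 98, 85]

Answer: 14 97 98 85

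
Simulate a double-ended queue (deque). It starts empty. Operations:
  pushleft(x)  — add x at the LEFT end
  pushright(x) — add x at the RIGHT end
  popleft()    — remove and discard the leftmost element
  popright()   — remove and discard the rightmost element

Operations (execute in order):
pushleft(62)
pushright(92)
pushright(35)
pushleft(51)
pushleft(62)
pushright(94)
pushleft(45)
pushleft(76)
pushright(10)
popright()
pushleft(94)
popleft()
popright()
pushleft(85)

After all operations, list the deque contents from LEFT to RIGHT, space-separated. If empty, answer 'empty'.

pushleft(62): [62]
pushright(92): [62, 92]
pushright(35): [62, 92, 35]
pushleft(51): [51, 62, 92, 35]
pushleft(62): [62, 51, 62, 92, 35]
pushright(94): [62, 51, 62, 92, 35, 94]
pushleft(45): [45, 62, 51, 62, 92, 35, 94]
pushleft(76): [76, 45, 62, 51, 62, 92, 35, 94]
pushright(10): [76, 45, 62, 51, 62, 92, 35, 94, 10]
popright(): [76, 45, 62, 51, 62, 92, 35, 94]
pushleft(94): [94, 76, 45, 62, 51, 62, 92, 35, 94]
popleft(): [76, 45, 62, 51, 62, 92, 35, 94]
popright(): [76, 45, 62, 51, 62, 92, 35]
pushleft(85): [85, 76, 45, 62, 51, 62, 92, 35]

Answer: 85 76 45 62 51 62 92 35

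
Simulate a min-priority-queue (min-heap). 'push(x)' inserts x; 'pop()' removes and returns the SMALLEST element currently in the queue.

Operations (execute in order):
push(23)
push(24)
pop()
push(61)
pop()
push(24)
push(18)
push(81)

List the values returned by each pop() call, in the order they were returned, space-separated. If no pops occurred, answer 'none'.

push(23): heap contents = [23]
push(24): heap contents = [23, 24]
pop() → 23: heap contents = [24]
push(61): heap contents = [24, 61]
pop() → 24: heap contents = [61]
push(24): heap contents = [24, 61]
push(18): heap contents = [18, 24, 61]
push(81): heap contents = [18, 24, 61, 81]

Answer: 23 24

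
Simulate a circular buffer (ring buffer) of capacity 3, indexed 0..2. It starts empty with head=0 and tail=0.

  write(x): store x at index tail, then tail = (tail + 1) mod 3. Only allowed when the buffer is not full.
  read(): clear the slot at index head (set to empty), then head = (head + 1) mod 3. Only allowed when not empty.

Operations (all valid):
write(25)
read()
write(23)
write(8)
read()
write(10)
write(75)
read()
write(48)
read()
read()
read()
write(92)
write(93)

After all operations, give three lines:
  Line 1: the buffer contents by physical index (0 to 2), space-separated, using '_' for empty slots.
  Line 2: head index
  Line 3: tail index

write(25): buf=[25 _ _], head=0, tail=1, size=1
read(): buf=[_ _ _], head=1, tail=1, size=0
write(23): buf=[_ 23 _], head=1, tail=2, size=1
write(8): buf=[_ 23 8], head=1, tail=0, size=2
read(): buf=[_ _ 8], head=2, tail=0, size=1
write(10): buf=[10 _ 8], head=2, tail=1, size=2
write(75): buf=[10 75 8], head=2, tail=2, size=3
read(): buf=[10 75 _], head=0, tail=2, size=2
write(48): buf=[10 75 48], head=0, tail=0, size=3
read(): buf=[_ 75 48], head=1, tail=0, size=2
read(): buf=[_ _ 48], head=2, tail=0, size=1
read(): buf=[_ _ _], head=0, tail=0, size=0
write(92): buf=[92 _ _], head=0, tail=1, size=1
write(93): buf=[92 93 _], head=0, tail=2, size=2

Answer: 92 93 _
0
2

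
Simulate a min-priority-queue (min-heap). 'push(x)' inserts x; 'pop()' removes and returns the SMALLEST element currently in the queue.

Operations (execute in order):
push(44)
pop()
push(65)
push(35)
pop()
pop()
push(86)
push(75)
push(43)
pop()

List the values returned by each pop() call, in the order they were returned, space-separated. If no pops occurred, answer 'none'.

push(44): heap contents = [44]
pop() → 44: heap contents = []
push(65): heap contents = [65]
push(35): heap contents = [35, 65]
pop() → 35: heap contents = [65]
pop() → 65: heap contents = []
push(86): heap contents = [86]
push(75): heap contents = [75, 86]
push(43): heap contents = [43, 75, 86]
pop() → 43: heap contents = [75, 86]

Answer: 44 35 65 43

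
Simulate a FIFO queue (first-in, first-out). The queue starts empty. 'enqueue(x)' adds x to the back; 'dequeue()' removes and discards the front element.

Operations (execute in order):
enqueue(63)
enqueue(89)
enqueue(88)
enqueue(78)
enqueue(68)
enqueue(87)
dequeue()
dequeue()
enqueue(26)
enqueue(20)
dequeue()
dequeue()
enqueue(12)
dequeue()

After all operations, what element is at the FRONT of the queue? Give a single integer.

enqueue(63): queue = [63]
enqueue(89): queue = [63, 89]
enqueue(88): queue = [63, 89, 88]
enqueue(78): queue = [63, 89, 88, 78]
enqueue(68): queue = [63, 89, 88, 78, 68]
enqueue(87): queue = [63, 89, 88, 78, 68, 87]
dequeue(): queue = [89, 88, 78, 68, 87]
dequeue(): queue = [88, 78, 68, 87]
enqueue(26): queue = [88, 78, 68, 87, 26]
enqueue(20): queue = [88, 78, 68, 87, 26, 20]
dequeue(): queue = [78, 68, 87, 26, 20]
dequeue(): queue = [68, 87, 26, 20]
enqueue(12): queue = [68, 87, 26, 20, 12]
dequeue(): queue = [87, 26, 20, 12]

Answer: 87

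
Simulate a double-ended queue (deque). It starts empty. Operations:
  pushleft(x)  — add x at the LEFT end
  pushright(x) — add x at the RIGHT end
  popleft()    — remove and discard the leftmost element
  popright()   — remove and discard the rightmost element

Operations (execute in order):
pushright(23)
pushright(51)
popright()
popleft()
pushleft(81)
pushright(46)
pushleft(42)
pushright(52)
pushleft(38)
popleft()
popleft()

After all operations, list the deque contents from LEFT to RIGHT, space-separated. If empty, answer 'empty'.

Answer: 81 46 52

Derivation:
pushright(23): [23]
pushright(51): [23, 51]
popright(): [23]
popleft(): []
pushleft(81): [81]
pushright(46): [81, 46]
pushleft(42): [42, 81, 46]
pushright(52): [42, 81, 46, 52]
pushleft(38): [38, 42, 81, 46, 52]
popleft(): [42, 81, 46, 52]
popleft(): [81, 46, 52]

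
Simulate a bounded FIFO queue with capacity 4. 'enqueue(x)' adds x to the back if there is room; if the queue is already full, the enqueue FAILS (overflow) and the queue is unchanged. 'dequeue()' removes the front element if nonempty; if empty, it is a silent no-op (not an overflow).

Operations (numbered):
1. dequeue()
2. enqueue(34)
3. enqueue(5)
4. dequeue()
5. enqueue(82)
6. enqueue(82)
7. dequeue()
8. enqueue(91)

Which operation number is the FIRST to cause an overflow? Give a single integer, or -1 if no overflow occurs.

1. dequeue(): empty, no-op, size=0
2. enqueue(34): size=1
3. enqueue(5): size=2
4. dequeue(): size=1
5. enqueue(82): size=2
6. enqueue(82): size=3
7. dequeue(): size=2
8. enqueue(91): size=3

Answer: -1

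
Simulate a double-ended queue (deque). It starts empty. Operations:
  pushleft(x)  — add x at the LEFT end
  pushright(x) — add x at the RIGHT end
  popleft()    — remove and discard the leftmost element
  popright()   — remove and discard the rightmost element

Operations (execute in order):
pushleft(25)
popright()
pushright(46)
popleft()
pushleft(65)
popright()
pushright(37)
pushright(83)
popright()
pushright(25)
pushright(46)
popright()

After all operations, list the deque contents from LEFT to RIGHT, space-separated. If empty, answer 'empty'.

pushleft(25): [25]
popright(): []
pushright(46): [46]
popleft(): []
pushleft(65): [65]
popright(): []
pushright(37): [37]
pushright(83): [37, 83]
popright(): [37]
pushright(25): [37, 25]
pushright(46): [37, 25, 46]
popright(): [37, 25]

Answer: 37 25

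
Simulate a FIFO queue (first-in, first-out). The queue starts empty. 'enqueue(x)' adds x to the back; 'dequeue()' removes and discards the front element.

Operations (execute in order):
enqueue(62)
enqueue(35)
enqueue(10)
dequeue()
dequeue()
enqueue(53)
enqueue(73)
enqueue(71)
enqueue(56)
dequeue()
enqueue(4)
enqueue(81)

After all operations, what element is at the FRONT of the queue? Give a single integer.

Answer: 53

Derivation:
enqueue(62): queue = [62]
enqueue(35): queue = [62, 35]
enqueue(10): queue = [62, 35, 10]
dequeue(): queue = [35, 10]
dequeue(): queue = [10]
enqueue(53): queue = [10, 53]
enqueue(73): queue = [10, 53, 73]
enqueue(71): queue = [10, 53, 73, 71]
enqueue(56): queue = [10, 53, 73, 71, 56]
dequeue(): queue = [53, 73, 71, 56]
enqueue(4): queue = [53, 73, 71, 56, 4]
enqueue(81): queue = [53, 73, 71, 56, 4, 81]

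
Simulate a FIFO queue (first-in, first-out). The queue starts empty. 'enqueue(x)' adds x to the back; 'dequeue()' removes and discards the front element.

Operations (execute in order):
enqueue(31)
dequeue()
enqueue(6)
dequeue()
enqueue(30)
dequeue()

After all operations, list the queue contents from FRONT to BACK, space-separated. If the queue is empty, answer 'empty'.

Answer: empty

Derivation:
enqueue(31): [31]
dequeue(): []
enqueue(6): [6]
dequeue(): []
enqueue(30): [30]
dequeue(): []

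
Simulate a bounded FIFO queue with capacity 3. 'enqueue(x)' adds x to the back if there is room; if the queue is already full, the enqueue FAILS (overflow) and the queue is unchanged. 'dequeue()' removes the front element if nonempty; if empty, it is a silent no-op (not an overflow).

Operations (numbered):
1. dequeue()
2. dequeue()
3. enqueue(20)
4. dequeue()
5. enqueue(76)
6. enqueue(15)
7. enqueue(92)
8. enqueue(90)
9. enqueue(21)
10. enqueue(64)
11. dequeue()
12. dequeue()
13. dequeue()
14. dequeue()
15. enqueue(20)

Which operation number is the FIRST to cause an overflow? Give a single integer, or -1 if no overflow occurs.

Answer: 8

Derivation:
1. dequeue(): empty, no-op, size=0
2. dequeue(): empty, no-op, size=0
3. enqueue(20): size=1
4. dequeue(): size=0
5. enqueue(76): size=1
6. enqueue(15): size=2
7. enqueue(92): size=3
8. enqueue(90): size=3=cap → OVERFLOW (fail)
9. enqueue(21): size=3=cap → OVERFLOW (fail)
10. enqueue(64): size=3=cap → OVERFLOW (fail)
11. dequeue(): size=2
12. dequeue(): size=1
13. dequeue(): size=0
14. dequeue(): empty, no-op, size=0
15. enqueue(20): size=1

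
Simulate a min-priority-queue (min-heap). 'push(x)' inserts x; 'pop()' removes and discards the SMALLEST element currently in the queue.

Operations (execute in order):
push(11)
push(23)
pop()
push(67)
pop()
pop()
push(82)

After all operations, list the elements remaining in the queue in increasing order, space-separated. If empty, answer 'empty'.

Answer: 82

Derivation:
push(11): heap contents = [11]
push(23): heap contents = [11, 23]
pop() → 11: heap contents = [23]
push(67): heap contents = [23, 67]
pop() → 23: heap contents = [67]
pop() → 67: heap contents = []
push(82): heap contents = [82]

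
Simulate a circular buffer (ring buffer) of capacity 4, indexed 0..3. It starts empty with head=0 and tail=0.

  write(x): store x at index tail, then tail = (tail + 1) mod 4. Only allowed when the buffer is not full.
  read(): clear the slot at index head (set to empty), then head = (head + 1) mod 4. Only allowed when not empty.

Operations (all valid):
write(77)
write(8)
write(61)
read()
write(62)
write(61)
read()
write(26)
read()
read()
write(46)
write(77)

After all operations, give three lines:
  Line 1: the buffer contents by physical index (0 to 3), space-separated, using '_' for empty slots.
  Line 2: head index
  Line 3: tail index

write(77): buf=[77 _ _ _], head=0, tail=1, size=1
write(8): buf=[77 8 _ _], head=0, tail=2, size=2
write(61): buf=[77 8 61 _], head=0, tail=3, size=3
read(): buf=[_ 8 61 _], head=1, tail=3, size=2
write(62): buf=[_ 8 61 62], head=1, tail=0, size=3
write(61): buf=[61 8 61 62], head=1, tail=1, size=4
read(): buf=[61 _ 61 62], head=2, tail=1, size=3
write(26): buf=[61 26 61 62], head=2, tail=2, size=4
read(): buf=[61 26 _ 62], head=3, tail=2, size=3
read(): buf=[61 26 _ _], head=0, tail=2, size=2
write(46): buf=[61 26 46 _], head=0, tail=3, size=3
write(77): buf=[61 26 46 77], head=0, tail=0, size=4

Answer: 61 26 46 77
0
0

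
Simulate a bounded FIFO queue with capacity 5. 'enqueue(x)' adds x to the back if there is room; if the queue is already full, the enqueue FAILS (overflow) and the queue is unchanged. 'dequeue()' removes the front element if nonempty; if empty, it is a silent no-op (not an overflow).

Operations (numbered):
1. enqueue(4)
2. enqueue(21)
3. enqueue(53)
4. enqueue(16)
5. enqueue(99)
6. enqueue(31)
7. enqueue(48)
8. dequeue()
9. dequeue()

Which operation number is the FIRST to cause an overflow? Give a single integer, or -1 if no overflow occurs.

1. enqueue(4): size=1
2. enqueue(21): size=2
3. enqueue(53): size=3
4. enqueue(16): size=4
5. enqueue(99): size=5
6. enqueue(31): size=5=cap → OVERFLOW (fail)
7. enqueue(48): size=5=cap → OVERFLOW (fail)
8. dequeue(): size=4
9. dequeue(): size=3

Answer: 6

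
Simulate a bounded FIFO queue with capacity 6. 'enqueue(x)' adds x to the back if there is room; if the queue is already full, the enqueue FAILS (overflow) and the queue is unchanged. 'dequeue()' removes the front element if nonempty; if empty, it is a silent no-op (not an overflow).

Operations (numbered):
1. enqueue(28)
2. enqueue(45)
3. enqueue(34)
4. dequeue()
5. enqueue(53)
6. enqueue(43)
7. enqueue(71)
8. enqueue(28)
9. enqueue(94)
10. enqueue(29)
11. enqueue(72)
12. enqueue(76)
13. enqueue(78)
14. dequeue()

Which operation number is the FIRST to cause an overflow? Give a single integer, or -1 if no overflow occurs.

Answer: 9

Derivation:
1. enqueue(28): size=1
2. enqueue(45): size=2
3. enqueue(34): size=3
4. dequeue(): size=2
5. enqueue(53): size=3
6. enqueue(43): size=4
7. enqueue(71): size=5
8. enqueue(28): size=6
9. enqueue(94): size=6=cap → OVERFLOW (fail)
10. enqueue(29): size=6=cap → OVERFLOW (fail)
11. enqueue(72): size=6=cap → OVERFLOW (fail)
12. enqueue(76): size=6=cap → OVERFLOW (fail)
13. enqueue(78): size=6=cap → OVERFLOW (fail)
14. dequeue(): size=5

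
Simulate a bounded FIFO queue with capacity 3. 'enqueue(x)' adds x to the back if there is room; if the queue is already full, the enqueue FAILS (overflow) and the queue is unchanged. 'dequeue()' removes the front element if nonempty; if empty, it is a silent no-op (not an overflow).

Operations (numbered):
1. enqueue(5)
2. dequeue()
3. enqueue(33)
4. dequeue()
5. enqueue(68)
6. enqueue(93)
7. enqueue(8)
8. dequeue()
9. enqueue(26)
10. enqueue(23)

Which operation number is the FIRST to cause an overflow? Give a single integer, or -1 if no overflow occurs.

1. enqueue(5): size=1
2. dequeue(): size=0
3. enqueue(33): size=1
4. dequeue(): size=0
5. enqueue(68): size=1
6. enqueue(93): size=2
7. enqueue(8): size=3
8. dequeue(): size=2
9. enqueue(26): size=3
10. enqueue(23): size=3=cap → OVERFLOW (fail)

Answer: 10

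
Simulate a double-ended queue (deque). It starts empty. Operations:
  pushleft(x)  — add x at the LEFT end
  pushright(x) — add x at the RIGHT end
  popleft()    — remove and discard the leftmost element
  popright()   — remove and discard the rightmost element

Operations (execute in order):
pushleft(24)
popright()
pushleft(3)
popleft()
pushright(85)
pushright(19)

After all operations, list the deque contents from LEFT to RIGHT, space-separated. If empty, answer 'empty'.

Answer: 85 19

Derivation:
pushleft(24): [24]
popright(): []
pushleft(3): [3]
popleft(): []
pushright(85): [85]
pushright(19): [85, 19]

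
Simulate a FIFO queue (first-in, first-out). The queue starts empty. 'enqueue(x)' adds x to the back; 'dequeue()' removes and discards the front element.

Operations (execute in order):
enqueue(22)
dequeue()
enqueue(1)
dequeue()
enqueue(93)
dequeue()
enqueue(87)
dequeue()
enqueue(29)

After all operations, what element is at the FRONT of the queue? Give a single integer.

Answer: 29

Derivation:
enqueue(22): queue = [22]
dequeue(): queue = []
enqueue(1): queue = [1]
dequeue(): queue = []
enqueue(93): queue = [93]
dequeue(): queue = []
enqueue(87): queue = [87]
dequeue(): queue = []
enqueue(29): queue = [29]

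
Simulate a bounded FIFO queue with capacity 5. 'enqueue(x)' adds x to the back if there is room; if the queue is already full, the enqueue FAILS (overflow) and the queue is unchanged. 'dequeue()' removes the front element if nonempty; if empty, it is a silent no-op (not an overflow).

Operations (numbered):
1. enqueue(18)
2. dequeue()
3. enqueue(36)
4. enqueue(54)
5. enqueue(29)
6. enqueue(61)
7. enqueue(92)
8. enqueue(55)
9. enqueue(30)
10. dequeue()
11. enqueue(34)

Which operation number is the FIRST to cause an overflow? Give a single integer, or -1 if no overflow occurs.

Answer: 8

Derivation:
1. enqueue(18): size=1
2. dequeue(): size=0
3. enqueue(36): size=1
4. enqueue(54): size=2
5. enqueue(29): size=3
6. enqueue(61): size=4
7. enqueue(92): size=5
8. enqueue(55): size=5=cap → OVERFLOW (fail)
9. enqueue(30): size=5=cap → OVERFLOW (fail)
10. dequeue(): size=4
11. enqueue(34): size=5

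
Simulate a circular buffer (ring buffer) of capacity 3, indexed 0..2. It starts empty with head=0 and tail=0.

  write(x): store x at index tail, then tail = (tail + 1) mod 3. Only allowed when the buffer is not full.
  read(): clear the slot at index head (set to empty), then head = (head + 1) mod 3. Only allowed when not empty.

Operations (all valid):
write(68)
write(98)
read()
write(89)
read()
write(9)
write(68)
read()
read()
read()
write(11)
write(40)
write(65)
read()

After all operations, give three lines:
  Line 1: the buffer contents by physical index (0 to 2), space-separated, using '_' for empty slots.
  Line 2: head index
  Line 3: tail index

Answer: 40 65 _
0
2

Derivation:
write(68): buf=[68 _ _], head=0, tail=1, size=1
write(98): buf=[68 98 _], head=0, tail=2, size=2
read(): buf=[_ 98 _], head=1, tail=2, size=1
write(89): buf=[_ 98 89], head=1, tail=0, size=2
read(): buf=[_ _ 89], head=2, tail=0, size=1
write(9): buf=[9 _ 89], head=2, tail=1, size=2
write(68): buf=[9 68 89], head=2, tail=2, size=3
read(): buf=[9 68 _], head=0, tail=2, size=2
read(): buf=[_ 68 _], head=1, tail=2, size=1
read(): buf=[_ _ _], head=2, tail=2, size=0
write(11): buf=[_ _ 11], head=2, tail=0, size=1
write(40): buf=[40 _ 11], head=2, tail=1, size=2
write(65): buf=[40 65 11], head=2, tail=2, size=3
read(): buf=[40 65 _], head=0, tail=2, size=2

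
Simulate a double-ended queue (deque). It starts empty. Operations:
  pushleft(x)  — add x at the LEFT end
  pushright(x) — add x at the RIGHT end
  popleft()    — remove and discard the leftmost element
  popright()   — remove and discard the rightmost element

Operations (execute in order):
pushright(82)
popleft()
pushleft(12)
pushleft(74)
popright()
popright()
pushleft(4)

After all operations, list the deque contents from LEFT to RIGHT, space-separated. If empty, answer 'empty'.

Answer: 4

Derivation:
pushright(82): [82]
popleft(): []
pushleft(12): [12]
pushleft(74): [74, 12]
popright(): [74]
popright(): []
pushleft(4): [4]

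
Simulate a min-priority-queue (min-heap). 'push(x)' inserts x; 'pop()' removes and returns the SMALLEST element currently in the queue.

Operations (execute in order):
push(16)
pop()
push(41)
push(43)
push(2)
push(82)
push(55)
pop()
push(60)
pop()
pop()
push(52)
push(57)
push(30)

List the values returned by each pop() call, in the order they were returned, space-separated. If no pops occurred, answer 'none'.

push(16): heap contents = [16]
pop() → 16: heap contents = []
push(41): heap contents = [41]
push(43): heap contents = [41, 43]
push(2): heap contents = [2, 41, 43]
push(82): heap contents = [2, 41, 43, 82]
push(55): heap contents = [2, 41, 43, 55, 82]
pop() → 2: heap contents = [41, 43, 55, 82]
push(60): heap contents = [41, 43, 55, 60, 82]
pop() → 41: heap contents = [43, 55, 60, 82]
pop() → 43: heap contents = [55, 60, 82]
push(52): heap contents = [52, 55, 60, 82]
push(57): heap contents = [52, 55, 57, 60, 82]
push(30): heap contents = [30, 52, 55, 57, 60, 82]

Answer: 16 2 41 43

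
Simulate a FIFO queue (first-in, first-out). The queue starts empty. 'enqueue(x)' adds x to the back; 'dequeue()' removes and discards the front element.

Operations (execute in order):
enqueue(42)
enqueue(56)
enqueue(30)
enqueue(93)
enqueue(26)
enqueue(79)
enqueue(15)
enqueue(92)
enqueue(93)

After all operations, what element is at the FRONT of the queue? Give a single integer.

enqueue(42): queue = [42]
enqueue(56): queue = [42, 56]
enqueue(30): queue = [42, 56, 30]
enqueue(93): queue = [42, 56, 30, 93]
enqueue(26): queue = [42, 56, 30, 93, 26]
enqueue(79): queue = [42, 56, 30, 93, 26, 79]
enqueue(15): queue = [42, 56, 30, 93, 26, 79, 15]
enqueue(92): queue = [42, 56, 30, 93, 26, 79, 15, 92]
enqueue(93): queue = [42, 56, 30, 93, 26, 79, 15, 92, 93]

Answer: 42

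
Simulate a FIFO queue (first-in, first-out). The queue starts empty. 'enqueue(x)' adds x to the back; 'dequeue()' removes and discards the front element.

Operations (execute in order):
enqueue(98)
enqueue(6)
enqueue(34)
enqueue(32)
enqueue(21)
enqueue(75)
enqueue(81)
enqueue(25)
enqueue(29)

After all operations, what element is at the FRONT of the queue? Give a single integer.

Answer: 98

Derivation:
enqueue(98): queue = [98]
enqueue(6): queue = [98, 6]
enqueue(34): queue = [98, 6, 34]
enqueue(32): queue = [98, 6, 34, 32]
enqueue(21): queue = [98, 6, 34, 32, 21]
enqueue(75): queue = [98, 6, 34, 32, 21, 75]
enqueue(81): queue = [98, 6, 34, 32, 21, 75, 81]
enqueue(25): queue = [98, 6, 34, 32, 21, 75, 81, 25]
enqueue(29): queue = [98, 6, 34, 32, 21, 75, 81, 25, 29]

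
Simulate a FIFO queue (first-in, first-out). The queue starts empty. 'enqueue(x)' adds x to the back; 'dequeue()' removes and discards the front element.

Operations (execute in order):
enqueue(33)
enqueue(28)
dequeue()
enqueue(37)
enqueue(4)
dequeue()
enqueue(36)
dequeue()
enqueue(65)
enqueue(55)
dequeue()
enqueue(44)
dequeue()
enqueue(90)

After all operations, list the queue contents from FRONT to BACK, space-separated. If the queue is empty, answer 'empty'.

enqueue(33): [33]
enqueue(28): [33, 28]
dequeue(): [28]
enqueue(37): [28, 37]
enqueue(4): [28, 37, 4]
dequeue(): [37, 4]
enqueue(36): [37, 4, 36]
dequeue(): [4, 36]
enqueue(65): [4, 36, 65]
enqueue(55): [4, 36, 65, 55]
dequeue(): [36, 65, 55]
enqueue(44): [36, 65, 55, 44]
dequeue(): [65, 55, 44]
enqueue(90): [65, 55, 44, 90]

Answer: 65 55 44 90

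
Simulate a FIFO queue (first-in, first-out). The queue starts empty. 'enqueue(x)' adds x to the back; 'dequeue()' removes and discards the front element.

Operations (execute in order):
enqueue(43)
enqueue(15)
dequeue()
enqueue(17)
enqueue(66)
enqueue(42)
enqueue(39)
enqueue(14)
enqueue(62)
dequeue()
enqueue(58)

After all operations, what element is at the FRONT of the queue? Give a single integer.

enqueue(43): queue = [43]
enqueue(15): queue = [43, 15]
dequeue(): queue = [15]
enqueue(17): queue = [15, 17]
enqueue(66): queue = [15, 17, 66]
enqueue(42): queue = [15, 17, 66, 42]
enqueue(39): queue = [15, 17, 66, 42, 39]
enqueue(14): queue = [15, 17, 66, 42, 39, 14]
enqueue(62): queue = [15, 17, 66, 42, 39, 14, 62]
dequeue(): queue = [17, 66, 42, 39, 14, 62]
enqueue(58): queue = [17, 66, 42, 39, 14, 62, 58]

Answer: 17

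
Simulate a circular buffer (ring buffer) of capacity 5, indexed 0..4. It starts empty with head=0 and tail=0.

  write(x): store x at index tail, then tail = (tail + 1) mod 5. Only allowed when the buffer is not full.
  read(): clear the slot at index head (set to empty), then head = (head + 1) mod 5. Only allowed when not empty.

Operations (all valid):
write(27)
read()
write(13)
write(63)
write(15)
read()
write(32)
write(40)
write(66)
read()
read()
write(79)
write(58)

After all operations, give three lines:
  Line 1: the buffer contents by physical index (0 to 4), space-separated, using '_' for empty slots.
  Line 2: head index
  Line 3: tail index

Answer: 40 66 79 58 32
4
4

Derivation:
write(27): buf=[27 _ _ _ _], head=0, tail=1, size=1
read(): buf=[_ _ _ _ _], head=1, tail=1, size=0
write(13): buf=[_ 13 _ _ _], head=1, tail=2, size=1
write(63): buf=[_ 13 63 _ _], head=1, tail=3, size=2
write(15): buf=[_ 13 63 15 _], head=1, tail=4, size=3
read(): buf=[_ _ 63 15 _], head=2, tail=4, size=2
write(32): buf=[_ _ 63 15 32], head=2, tail=0, size=3
write(40): buf=[40 _ 63 15 32], head=2, tail=1, size=4
write(66): buf=[40 66 63 15 32], head=2, tail=2, size=5
read(): buf=[40 66 _ 15 32], head=3, tail=2, size=4
read(): buf=[40 66 _ _ 32], head=4, tail=2, size=3
write(79): buf=[40 66 79 _ 32], head=4, tail=3, size=4
write(58): buf=[40 66 79 58 32], head=4, tail=4, size=5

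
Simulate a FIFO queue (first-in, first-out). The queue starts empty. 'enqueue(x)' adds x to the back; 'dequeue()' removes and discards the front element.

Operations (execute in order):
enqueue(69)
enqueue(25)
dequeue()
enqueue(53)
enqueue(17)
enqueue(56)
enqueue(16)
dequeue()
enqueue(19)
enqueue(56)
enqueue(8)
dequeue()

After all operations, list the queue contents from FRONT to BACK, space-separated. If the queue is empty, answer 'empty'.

enqueue(69): [69]
enqueue(25): [69, 25]
dequeue(): [25]
enqueue(53): [25, 53]
enqueue(17): [25, 53, 17]
enqueue(56): [25, 53, 17, 56]
enqueue(16): [25, 53, 17, 56, 16]
dequeue(): [53, 17, 56, 16]
enqueue(19): [53, 17, 56, 16, 19]
enqueue(56): [53, 17, 56, 16, 19, 56]
enqueue(8): [53, 17, 56, 16, 19, 56, 8]
dequeue(): [17, 56, 16, 19, 56, 8]

Answer: 17 56 16 19 56 8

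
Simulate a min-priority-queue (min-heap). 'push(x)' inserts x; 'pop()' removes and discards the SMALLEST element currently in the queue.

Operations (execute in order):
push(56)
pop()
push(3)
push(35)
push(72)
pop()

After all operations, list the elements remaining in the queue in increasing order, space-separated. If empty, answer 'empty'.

Answer: 35 72

Derivation:
push(56): heap contents = [56]
pop() → 56: heap contents = []
push(3): heap contents = [3]
push(35): heap contents = [3, 35]
push(72): heap contents = [3, 35, 72]
pop() → 3: heap contents = [35, 72]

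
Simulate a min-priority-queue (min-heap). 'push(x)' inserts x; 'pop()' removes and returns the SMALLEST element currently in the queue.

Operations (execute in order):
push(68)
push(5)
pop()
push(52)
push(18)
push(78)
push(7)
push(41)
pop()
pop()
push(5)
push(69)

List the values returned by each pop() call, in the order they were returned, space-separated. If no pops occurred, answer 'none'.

Answer: 5 7 18

Derivation:
push(68): heap contents = [68]
push(5): heap contents = [5, 68]
pop() → 5: heap contents = [68]
push(52): heap contents = [52, 68]
push(18): heap contents = [18, 52, 68]
push(78): heap contents = [18, 52, 68, 78]
push(7): heap contents = [7, 18, 52, 68, 78]
push(41): heap contents = [7, 18, 41, 52, 68, 78]
pop() → 7: heap contents = [18, 41, 52, 68, 78]
pop() → 18: heap contents = [41, 52, 68, 78]
push(5): heap contents = [5, 41, 52, 68, 78]
push(69): heap contents = [5, 41, 52, 68, 69, 78]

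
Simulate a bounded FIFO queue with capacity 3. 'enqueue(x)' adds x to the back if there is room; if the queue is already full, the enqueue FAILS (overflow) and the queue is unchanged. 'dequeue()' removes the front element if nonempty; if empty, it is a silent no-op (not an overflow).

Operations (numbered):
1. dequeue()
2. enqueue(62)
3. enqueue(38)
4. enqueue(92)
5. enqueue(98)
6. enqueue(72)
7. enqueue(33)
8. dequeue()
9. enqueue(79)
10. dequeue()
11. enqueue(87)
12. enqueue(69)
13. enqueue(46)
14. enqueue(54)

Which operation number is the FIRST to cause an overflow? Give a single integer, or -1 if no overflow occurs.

1. dequeue(): empty, no-op, size=0
2. enqueue(62): size=1
3. enqueue(38): size=2
4. enqueue(92): size=3
5. enqueue(98): size=3=cap → OVERFLOW (fail)
6. enqueue(72): size=3=cap → OVERFLOW (fail)
7. enqueue(33): size=3=cap → OVERFLOW (fail)
8. dequeue(): size=2
9. enqueue(79): size=3
10. dequeue(): size=2
11. enqueue(87): size=3
12. enqueue(69): size=3=cap → OVERFLOW (fail)
13. enqueue(46): size=3=cap → OVERFLOW (fail)
14. enqueue(54): size=3=cap → OVERFLOW (fail)

Answer: 5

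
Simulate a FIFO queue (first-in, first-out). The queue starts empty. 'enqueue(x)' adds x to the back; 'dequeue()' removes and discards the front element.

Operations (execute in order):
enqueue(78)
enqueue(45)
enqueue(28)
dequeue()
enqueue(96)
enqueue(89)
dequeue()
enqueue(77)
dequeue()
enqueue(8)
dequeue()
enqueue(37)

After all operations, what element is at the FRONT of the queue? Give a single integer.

enqueue(78): queue = [78]
enqueue(45): queue = [78, 45]
enqueue(28): queue = [78, 45, 28]
dequeue(): queue = [45, 28]
enqueue(96): queue = [45, 28, 96]
enqueue(89): queue = [45, 28, 96, 89]
dequeue(): queue = [28, 96, 89]
enqueue(77): queue = [28, 96, 89, 77]
dequeue(): queue = [96, 89, 77]
enqueue(8): queue = [96, 89, 77, 8]
dequeue(): queue = [89, 77, 8]
enqueue(37): queue = [89, 77, 8, 37]

Answer: 89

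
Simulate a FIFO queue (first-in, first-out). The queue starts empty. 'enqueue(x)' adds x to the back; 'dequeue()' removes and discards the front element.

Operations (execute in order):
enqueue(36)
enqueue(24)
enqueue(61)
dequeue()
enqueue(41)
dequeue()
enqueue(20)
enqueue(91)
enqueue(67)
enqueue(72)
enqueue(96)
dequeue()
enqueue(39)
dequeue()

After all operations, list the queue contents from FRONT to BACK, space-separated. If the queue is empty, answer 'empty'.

enqueue(36): [36]
enqueue(24): [36, 24]
enqueue(61): [36, 24, 61]
dequeue(): [24, 61]
enqueue(41): [24, 61, 41]
dequeue(): [61, 41]
enqueue(20): [61, 41, 20]
enqueue(91): [61, 41, 20, 91]
enqueue(67): [61, 41, 20, 91, 67]
enqueue(72): [61, 41, 20, 91, 67, 72]
enqueue(96): [61, 41, 20, 91, 67, 72, 96]
dequeue(): [41, 20, 91, 67, 72, 96]
enqueue(39): [41, 20, 91, 67, 72, 96, 39]
dequeue(): [20, 91, 67, 72, 96, 39]

Answer: 20 91 67 72 96 39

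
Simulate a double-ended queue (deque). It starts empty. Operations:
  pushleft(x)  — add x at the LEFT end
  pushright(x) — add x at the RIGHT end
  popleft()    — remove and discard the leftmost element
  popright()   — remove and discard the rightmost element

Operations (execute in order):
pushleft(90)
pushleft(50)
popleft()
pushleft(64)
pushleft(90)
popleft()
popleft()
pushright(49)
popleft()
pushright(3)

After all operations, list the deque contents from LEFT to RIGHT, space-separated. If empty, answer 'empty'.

Answer: 49 3

Derivation:
pushleft(90): [90]
pushleft(50): [50, 90]
popleft(): [90]
pushleft(64): [64, 90]
pushleft(90): [90, 64, 90]
popleft(): [64, 90]
popleft(): [90]
pushright(49): [90, 49]
popleft(): [49]
pushright(3): [49, 3]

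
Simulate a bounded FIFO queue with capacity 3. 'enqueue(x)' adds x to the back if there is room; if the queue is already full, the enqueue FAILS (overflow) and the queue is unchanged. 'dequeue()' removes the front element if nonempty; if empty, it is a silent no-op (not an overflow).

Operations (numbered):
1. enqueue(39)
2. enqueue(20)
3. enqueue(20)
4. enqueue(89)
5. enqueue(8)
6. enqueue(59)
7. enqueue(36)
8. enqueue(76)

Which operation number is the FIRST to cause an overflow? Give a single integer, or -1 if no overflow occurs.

1. enqueue(39): size=1
2. enqueue(20): size=2
3. enqueue(20): size=3
4. enqueue(89): size=3=cap → OVERFLOW (fail)
5. enqueue(8): size=3=cap → OVERFLOW (fail)
6. enqueue(59): size=3=cap → OVERFLOW (fail)
7. enqueue(36): size=3=cap → OVERFLOW (fail)
8. enqueue(76): size=3=cap → OVERFLOW (fail)

Answer: 4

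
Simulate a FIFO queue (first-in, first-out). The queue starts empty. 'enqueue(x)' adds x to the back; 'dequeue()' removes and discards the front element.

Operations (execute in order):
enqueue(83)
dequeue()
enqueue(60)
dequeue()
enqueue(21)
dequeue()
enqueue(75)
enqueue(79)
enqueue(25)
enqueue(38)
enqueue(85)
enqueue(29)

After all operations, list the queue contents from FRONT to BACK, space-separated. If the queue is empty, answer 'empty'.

enqueue(83): [83]
dequeue(): []
enqueue(60): [60]
dequeue(): []
enqueue(21): [21]
dequeue(): []
enqueue(75): [75]
enqueue(79): [75, 79]
enqueue(25): [75, 79, 25]
enqueue(38): [75, 79, 25, 38]
enqueue(85): [75, 79, 25, 38, 85]
enqueue(29): [75, 79, 25, 38, 85, 29]

Answer: 75 79 25 38 85 29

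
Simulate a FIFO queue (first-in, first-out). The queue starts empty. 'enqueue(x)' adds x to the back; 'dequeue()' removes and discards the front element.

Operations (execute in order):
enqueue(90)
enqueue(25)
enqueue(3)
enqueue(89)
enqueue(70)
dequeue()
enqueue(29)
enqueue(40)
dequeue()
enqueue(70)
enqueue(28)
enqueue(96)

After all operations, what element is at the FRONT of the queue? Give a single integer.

Answer: 3

Derivation:
enqueue(90): queue = [90]
enqueue(25): queue = [90, 25]
enqueue(3): queue = [90, 25, 3]
enqueue(89): queue = [90, 25, 3, 89]
enqueue(70): queue = [90, 25, 3, 89, 70]
dequeue(): queue = [25, 3, 89, 70]
enqueue(29): queue = [25, 3, 89, 70, 29]
enqueue(40): queue = [25, 3, 89, 70, 29, 40]
dequeue(): queue = [3, 89, 70, 29, 40]
enqueue(70): queue = [3, 89, 70, 29, 40, 70]
enqueue(28): queue = [3, 89, 70, 29, 40, 70, 28]
enqueue(96): queue = [3, 89, 70, 29, 40, 70, 28, 96]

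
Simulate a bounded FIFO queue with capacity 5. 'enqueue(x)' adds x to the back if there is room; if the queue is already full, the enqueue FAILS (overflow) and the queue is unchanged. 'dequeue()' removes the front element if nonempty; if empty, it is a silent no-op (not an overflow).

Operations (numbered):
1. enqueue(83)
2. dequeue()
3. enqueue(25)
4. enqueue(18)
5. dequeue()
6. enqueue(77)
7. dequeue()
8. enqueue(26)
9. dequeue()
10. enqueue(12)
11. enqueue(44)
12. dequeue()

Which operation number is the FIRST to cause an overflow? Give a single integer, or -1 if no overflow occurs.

1. enqueue(83): size=1
2. dequeue(): size=0
3. enqueue(25): size=1
4. enqueue(18): size=2
5. dequeue(): size=1
6. enqueue(77): size=2
7. dequeue(): size=1
8. enqueue(26): size=2
9. dequeue(): size=1
10. enqueue(12): size=2
11. enqueue(44): size=3
12. dequeue(): size=2

Answer: -1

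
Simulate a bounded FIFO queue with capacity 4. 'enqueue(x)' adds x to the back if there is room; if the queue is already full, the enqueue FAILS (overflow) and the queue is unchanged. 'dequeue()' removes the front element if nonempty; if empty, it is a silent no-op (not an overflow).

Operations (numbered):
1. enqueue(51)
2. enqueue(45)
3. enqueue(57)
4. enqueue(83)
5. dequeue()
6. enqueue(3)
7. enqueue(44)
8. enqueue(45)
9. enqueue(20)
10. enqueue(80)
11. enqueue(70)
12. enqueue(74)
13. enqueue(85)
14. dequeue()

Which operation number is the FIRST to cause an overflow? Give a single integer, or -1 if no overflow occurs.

1. enqueue(51): size=1
2. enqueue(45): size=2
3. enqueue(57): size=3
4. enqueue(83): size=4
5. dequeue(): size=3
6. enqueue(3): size=4
7. enqueue(44): size=4=cap → OVERFLOW (fail)
8. enqueue(45): size=4=cap → OVERFLOW (fail)
9. enqueue(20): size=4=cap → OVERFLOW (fail)
10. enqueue(80): size=4=cap → OVERFLOW (fail)
11. enqueue(70): size=4=cap → OVERFLOW (fail)
12. enqueue(74): size=4=cap → OVERFLOW (fail)
13. enqueue(85): size=4=cap → OVERFLOW (fail)
14. dequeue(): size=3

Answer: 7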